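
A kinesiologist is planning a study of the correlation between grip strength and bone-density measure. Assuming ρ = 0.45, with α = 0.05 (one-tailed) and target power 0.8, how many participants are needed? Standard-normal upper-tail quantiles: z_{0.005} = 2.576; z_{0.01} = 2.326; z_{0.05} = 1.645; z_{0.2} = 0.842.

n = 30

Fisher's z: C = ½·ln((1+r)/(1−r)) = ½·ln(2.6364) = 0.4847.
n = ((z_{α} + z_β)/C)² + 3.
(1.645 + 0.842) / 0.4847 = 2.487 / 0.4847 = 5.131.
n = 5.131² + 3 = 26.33 + 3 = 29.3.
Round up.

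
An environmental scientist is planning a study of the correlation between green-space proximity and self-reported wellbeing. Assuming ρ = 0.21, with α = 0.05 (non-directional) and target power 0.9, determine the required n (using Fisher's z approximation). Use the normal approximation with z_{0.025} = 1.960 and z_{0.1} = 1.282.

Fisher's z: C = ½·ln((1+r)/(1−r)) = ½·ln(1.5316) = 0.2132.
n = ((z_{α/2} + z_β)/C)² + 3.
(1.960 + 1.282) / 0.2132 = 3.242 / 0.2132 = 15.206.
n = 15.206² + 3 = 231.23 + 3 = 234.2.
Round up.

n = 235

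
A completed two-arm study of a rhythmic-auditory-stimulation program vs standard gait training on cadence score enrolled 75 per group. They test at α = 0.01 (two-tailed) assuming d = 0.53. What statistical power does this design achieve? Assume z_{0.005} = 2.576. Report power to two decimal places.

power ≈ 0.75

For two equal groups, power = Φ(d·√(n/2) − z_{α/2}).
d·√(n/2) = 0.53 × √(75/2) = 0.53 × 6.124 = 3.246.
z_β = 3.246 − 2.576 = 0.670.
Power = Φ(0.670) = 0.748.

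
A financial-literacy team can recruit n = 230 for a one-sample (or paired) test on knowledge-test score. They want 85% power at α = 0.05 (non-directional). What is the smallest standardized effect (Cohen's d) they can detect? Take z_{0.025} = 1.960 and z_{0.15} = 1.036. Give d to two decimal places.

For a single sample (or paired design) of n = 230: d_min = (z_{α/2} + z_β)/√n.
z-sum = 1.960 + 1.036 = 2.996.
d_min = 2.996 / √230 = 2.996 / 15.166 = 0.198.

d_min ≈ 0.20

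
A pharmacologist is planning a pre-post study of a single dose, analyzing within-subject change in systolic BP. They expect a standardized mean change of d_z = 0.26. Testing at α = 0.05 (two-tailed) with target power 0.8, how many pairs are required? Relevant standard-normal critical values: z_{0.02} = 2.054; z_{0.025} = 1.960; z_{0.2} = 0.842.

n = 117 pairs

For a paired (one-sample on differences) test: n = ((z_{α/2} + z_β) / d)².
z_{α/2} + z_β = 1.960 + 0.842 = 2.802.
n = (2.802 / 0.26)² = 10.777² = 116.14.
Round up.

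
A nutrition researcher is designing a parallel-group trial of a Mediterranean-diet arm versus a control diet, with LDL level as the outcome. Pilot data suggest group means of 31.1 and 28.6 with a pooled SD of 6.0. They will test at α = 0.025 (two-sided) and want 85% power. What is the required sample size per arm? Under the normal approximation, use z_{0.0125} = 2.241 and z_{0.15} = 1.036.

Cohen's d = |M₁ − M₂| / SD_pooled = |31.1 − 28.6| / 6.0 = 2.5 / 6.0 = 0.417.
For two independent groups with equal n: n = 2·((z_{α/2} + z_β) / d)².
z_{α/2} + z_β = 2.241 + 1.036 = 3.277.
n = 2 × (3.277 / 0.417)² = 2 × 7.859² = 2 × 61.76 = 123.5.
Round up to the next whole participant.

n = 124 per group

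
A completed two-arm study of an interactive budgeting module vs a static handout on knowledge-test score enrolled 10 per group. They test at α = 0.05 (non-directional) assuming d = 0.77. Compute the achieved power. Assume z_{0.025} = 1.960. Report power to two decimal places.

power ≈ 0.41

For two equal groups, power = Φ(d·√(n/2) − z_{α/2}).
d·√(n/2) = 0.77 × √(10/2) = 0.77 × 2.236 = 1.722.
z_β = 1.722 − 1.960 = -0.238.
Power = Φ(-0.238) = 0.406.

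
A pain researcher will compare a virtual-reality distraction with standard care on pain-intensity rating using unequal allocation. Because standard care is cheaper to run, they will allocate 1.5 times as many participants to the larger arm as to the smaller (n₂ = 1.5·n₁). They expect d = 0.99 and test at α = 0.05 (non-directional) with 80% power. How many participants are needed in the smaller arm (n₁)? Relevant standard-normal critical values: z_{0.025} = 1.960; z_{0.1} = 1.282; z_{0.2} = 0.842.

With allocation ratio k = n₂/n₁ = 1.5, Var(x̄₁−x̄₂) = σ²(1/n₁ + 1/(k·n₁)) = σ²·(k+1)/(k·n₁).
So n₁ = (1 + 1/k)·((z_{α/2} + z_β)/d)² = 1.667 × (2.802/0.99)².
n₁ = 1.667 × 8.01 = 13.4.
Round up: n₁ = 14, giving n₂ = 1.5 × 14 = 21.

n₁ = 14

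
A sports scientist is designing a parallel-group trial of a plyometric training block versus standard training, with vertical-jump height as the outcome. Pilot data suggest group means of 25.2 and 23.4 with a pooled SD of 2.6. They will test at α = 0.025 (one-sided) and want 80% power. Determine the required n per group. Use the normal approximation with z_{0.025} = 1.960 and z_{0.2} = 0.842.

Cohen's d = |M₁ − M₂| / SD_pooled = |25.2 − 23.4| / 2.6 = 1.8 / 2.6 = 0.692.
For two independent groups with equal n: n = 2·((z_{α} + z_β) / d)².
z_{α} + z_β = 1.960 + 0.842 = 2.802.
n = 2 × (2.802 / 0.692)² = 2 × 4.049² = 2 × 16.40 = 32.8.
Round up to the next whole participant.

n = 33 per group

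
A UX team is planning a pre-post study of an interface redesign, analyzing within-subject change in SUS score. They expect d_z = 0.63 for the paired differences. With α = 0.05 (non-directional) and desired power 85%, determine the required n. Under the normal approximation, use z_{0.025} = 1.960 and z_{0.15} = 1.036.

n = 23 pairs

For a paired (one-sample on differences) test: n = ((z_{α/2} + z_β) / d)².
z_{α/2} + z_β = 1.960 + 1.036 = 2.996.
n = (2.996 / 0.63)² = 4.756² = 22.62.
Round up.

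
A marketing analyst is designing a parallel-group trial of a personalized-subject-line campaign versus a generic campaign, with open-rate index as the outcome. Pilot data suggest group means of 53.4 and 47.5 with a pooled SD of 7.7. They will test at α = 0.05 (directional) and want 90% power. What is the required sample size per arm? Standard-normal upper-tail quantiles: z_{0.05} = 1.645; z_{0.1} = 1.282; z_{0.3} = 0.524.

Cohen's d = |M₁ − M₂| / SD_pooled = |53.4 − 47.5| / 7.7 = 5.9 / 7.7 = 0.766.
For two independent groups with equal n: n = 2·((z_{α} + z_β) / d)².
z_{α} + z_β = 1.645 + 1.282 = 2.927.
n = 2 × (2.927 / 0.766)² = 2 × 3.821² = 2 × 14.60 = 29.2.
Round up to the next whole participant.

n = 30 per group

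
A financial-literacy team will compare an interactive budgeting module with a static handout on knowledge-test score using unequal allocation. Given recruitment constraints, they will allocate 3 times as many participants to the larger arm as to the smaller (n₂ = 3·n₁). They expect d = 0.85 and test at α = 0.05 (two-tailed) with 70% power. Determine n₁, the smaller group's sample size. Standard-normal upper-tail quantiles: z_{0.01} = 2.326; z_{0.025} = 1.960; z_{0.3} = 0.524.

With allocation ratio k = n₂/n₁ = 3, Var(x̄₁−x̄₂) = σ²(1/n₁ + 1/(k·n₁)) = σ²·(k+1)/(k·n₁).
So n₁ = (1 + 1/k)·((z_{α/2} + z_β)/d)² = 1.333 × (2.484/0.85)².
n₁ = 1.333 × 8.54 = 11.4.
Round up: n₁ = 12, giving n₂ = 3 × 12 = 36.

n₁ = 12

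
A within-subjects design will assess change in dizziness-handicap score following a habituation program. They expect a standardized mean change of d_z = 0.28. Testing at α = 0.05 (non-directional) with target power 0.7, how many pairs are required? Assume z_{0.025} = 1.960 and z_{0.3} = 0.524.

n = 79 pairs

For a paired (one-sample on differences) test: n = ((z_{α/2} + z_β) / d)².
z_{α/2} + z_β = 1.960 + 0.524 = 2.484.
n = (2.484 / 0.28)² = 8.871² = 78.70.
Round up.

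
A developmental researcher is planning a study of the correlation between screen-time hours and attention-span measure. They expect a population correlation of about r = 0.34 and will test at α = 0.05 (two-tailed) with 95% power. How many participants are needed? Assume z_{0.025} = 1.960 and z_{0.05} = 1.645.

n = 107

Fisher's z: C = ½·ln((1+r)/(1−r)) = ½·ln(2.0303) = 0.3541.
n = ((z_{α/2} + z_β)/C)² + 3.
(1.960 + 1.645) / 0.3541 = 3.605 / 0.3541 = 10.181.
n = 10.181² + 3 = 103.65 + 3 = 106.6.
Round up.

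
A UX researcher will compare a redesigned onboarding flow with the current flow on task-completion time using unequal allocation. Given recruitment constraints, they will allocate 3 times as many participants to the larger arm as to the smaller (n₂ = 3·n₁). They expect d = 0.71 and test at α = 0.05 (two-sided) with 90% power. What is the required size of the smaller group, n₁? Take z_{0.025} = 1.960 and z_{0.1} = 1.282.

n₁ = 28

With allocation ratio k = n₂/n₁ = 3, Var(x̄₁−x̄₂) = σ²(1/n₁ + 1/(k·n₁)) = σ²·(k+1)/(k·n₁).
So n₁ = (1 + 1/k)·((z_{α/2} + z_β)/d)² = 1.333 × (3.242/0.71)².
n₁ = 1.333 × 20.85 = 27.8.
Round up: n₁ = 28, giving n₂ = 3 × 28 = 84.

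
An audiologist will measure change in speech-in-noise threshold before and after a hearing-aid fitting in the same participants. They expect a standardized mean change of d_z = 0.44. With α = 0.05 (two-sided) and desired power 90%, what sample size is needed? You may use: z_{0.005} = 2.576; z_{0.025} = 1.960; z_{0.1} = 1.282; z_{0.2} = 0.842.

n = 55 pairs

For a paired (one-sample on differences) test: n = ((z_{α/2} + z_β) / d)².
z_{α/2} + z_β = 1.960 + 1.282 = 3.242.
n = (3.242 / 0.44)² = 7.368² = 54.29.
Round up.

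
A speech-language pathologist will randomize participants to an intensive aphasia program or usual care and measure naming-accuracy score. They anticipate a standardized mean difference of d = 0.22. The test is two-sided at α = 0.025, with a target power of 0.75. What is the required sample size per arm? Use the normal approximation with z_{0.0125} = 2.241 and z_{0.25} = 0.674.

n = 352 per group

For two independent groups with equal n: n = 2·((z_{α/2} + z_β) / d)².
z_{α/2} + z_β = 2.241 + 0.674 = 2.915.
n = 2 × (2.915 / 0.22)² = 2 × 13.250² = 2 × 175.56 = 351.1.
Round up to the next whole participant.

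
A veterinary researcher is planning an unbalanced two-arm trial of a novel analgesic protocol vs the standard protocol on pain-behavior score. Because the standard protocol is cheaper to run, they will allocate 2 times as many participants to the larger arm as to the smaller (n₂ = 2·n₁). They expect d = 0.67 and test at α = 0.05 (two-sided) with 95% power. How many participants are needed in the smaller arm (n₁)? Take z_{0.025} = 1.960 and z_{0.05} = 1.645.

With allocation ratio k = n₂/n₁ = 2, Var(x̄₁−x̄₂) = σ²(1/n₁ + 1/(k·n₁)) = σ²·(k+1)/(k·n₁).
So n₁ = (1 + 1/k)·((z_{α/2} + z_β)/d)² = 1.500 × (3.605/0.67)².
n₁ = 1.500 × 28.95 = 43.4.
Round up: n₁ = 44, giving n₂ = 2 × 44 = 88.

n₁ = 44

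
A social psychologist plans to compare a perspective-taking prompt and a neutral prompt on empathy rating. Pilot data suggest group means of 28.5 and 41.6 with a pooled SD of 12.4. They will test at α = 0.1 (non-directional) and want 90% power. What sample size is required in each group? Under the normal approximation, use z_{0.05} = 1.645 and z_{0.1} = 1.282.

Cohen's d = |M₁ − M₂| / SD_pooled = |28.5 − 41.6| / 12.4 = 13.1 / 12.4 = 1.056.
For two independent groups with equal n: n = 2·((z_{α/2} + z_β) / d)².
z_{α/2} + z_β = 1.645 + 1.282 = 2.927.
n = 2 × (2.927 / 1.056)² = 2 × 2.772² = 2 × 7.68 = 15.4.
Round up to the next whole participant.

n = 16 per group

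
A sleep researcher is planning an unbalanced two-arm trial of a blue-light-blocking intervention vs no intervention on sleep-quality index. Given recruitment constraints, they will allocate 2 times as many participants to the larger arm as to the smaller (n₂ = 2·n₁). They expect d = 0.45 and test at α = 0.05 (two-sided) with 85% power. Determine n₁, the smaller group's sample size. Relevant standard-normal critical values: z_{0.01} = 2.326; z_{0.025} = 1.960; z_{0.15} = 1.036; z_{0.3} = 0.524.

n₁ = 67

With allocation ratio k = n₂/n₁ = 2, Var(x̄₁−x̄₂) = σ²(1/n₁ + 1/(k·n₁)) = σ²·(k+1)/(k·n₁).
So n₁ = (1 + 1/k)·((z_{α/2} + z_β)/d)² = 1.500 × (2.996/0.45)².
n₁ = 1.500 × 44.33 = 66.5.
Round up: n₁ = 67, giving n₂ = 2 × 67 = 134.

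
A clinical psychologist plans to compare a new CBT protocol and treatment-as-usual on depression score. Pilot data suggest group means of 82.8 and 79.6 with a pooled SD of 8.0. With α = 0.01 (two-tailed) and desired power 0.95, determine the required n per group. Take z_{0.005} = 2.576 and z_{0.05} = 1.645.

n = 223 per group

Cohen's d = |M₁ − M₂| / SD_pooled = |82.8 − 79.6| / 8.0 = 3.2 / 8.0 = 0.400.
For two independent groups with equal n: n = 2·((z_{α/2} + z_β) / d)².
z_{α/2} + z_β = 2.576 + 1.645 = 4.221.
n = 2 × (4.221 / 0.400)² = 2 × 10.553² = 2 × 111.36 = 222.7.
Round up to the next whole participant.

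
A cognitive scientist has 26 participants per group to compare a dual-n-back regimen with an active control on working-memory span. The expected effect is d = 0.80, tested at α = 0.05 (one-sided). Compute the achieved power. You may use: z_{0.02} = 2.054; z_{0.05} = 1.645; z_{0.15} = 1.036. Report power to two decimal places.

power ≈ 0.89

For two equal groups, power = Φ(d·√(n/2) − z_{α}).
d·√(n/2) = 0.80 × √(26/2) = 0.80 × 3.606 = 2.884.
z_β = 2.884 − 1.645 = 1.239.
Power = Φ(1.239) = 0.892.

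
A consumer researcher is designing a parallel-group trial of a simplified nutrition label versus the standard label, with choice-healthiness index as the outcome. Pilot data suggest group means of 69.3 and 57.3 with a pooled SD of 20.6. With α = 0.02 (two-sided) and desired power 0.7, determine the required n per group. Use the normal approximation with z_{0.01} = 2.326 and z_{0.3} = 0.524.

Cohen's d = |M₁ − M₂| / SD_pooled = |69.3 − 57.3| / 20.6 = 12.0 / 20.6 = 0.583.
For two independent groups with equal n: n = 2·((z_{α/2} + z_β) / d)².
z_{α/2} + z_β = 2.326 + 0.524 = 2.850.
n = 2 × (2.850 / 0.583)² = 2 × 4.889² = 2 × 23.90 = 47.8.
Round up to the next whole participant.

n = 48 per group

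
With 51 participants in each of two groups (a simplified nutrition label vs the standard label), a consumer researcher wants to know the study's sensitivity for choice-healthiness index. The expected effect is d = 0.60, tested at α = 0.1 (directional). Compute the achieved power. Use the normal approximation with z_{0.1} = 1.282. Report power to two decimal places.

For two equal groups, power = Φ(d·√(n/2) − z_{α}).
d·√(n/2) = 0.60 × √(51/2) = 0.60 × 5.050 = 3.030.
z_β = 3.030 − 1.282 = 1.748.
Power = Φ(1.748) = 0.960.

power ≈ 0.96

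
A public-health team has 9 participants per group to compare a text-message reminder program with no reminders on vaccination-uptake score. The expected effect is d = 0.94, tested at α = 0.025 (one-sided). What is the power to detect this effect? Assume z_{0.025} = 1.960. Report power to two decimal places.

power ≈ 0.51

For two equal groups, power = Φ(d·√(n/2) − z_{α}).
d·√(n/2) = 0.94 × √(9/2) = 0.94 × 2.121 = 1.994.
z_β = 1.994 − 1.960 = 0.034.
Power = Φ(0.034) = 0.514.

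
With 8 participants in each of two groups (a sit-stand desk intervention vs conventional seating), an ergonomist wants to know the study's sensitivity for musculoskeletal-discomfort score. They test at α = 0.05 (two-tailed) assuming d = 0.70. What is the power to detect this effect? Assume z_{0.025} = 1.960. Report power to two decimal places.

power ≈ 0.29

For two equal groups, power = Φ(d·√(n/2) − z_{α/2}).
d·√(n/2) = 0.70 × √(8/2) = 0.70 × 2.000 = 1.400.
z_β = 1.400 − 1.960 = -0.560.
Power = Φ(-0.560) = 0.288.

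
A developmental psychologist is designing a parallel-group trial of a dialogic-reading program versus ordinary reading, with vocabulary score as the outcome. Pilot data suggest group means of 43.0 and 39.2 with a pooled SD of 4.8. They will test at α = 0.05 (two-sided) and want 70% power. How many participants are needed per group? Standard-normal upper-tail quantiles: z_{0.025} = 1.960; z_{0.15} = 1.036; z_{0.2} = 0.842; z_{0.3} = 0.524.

Cohen's d = |M₁ − M₂| / SD_pooled = |43.0 − 39.2| / 4.8 = 3.8 / 4.8 = 0.792.
For two independent groups with equal n: n = 2·((z_{α/2} + z_β) / d)².
z_{α/2} + z_β = 1.960 + 0.524 = 2.484.
n = 2 × (2.484 / 0.792)² = 2 × 3.136² = 2 × 9.84 = 19.7.
Round up to the next whole participant.

n = 20 per group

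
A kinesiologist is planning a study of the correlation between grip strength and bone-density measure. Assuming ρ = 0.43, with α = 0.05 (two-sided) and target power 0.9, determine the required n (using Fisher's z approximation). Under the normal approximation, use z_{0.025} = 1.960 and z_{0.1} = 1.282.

n = 53

Fisher's z: C = ½·ln((1+r)/(1−r)) = ½·ln(2.5088) = 0.4599.
n = ((z_{α/2} + z_β)/C)² + 3.
(1.960 + 1.282) / 0.4599 = 3.242 / 0.4599 = 7.049.
n = 7.049² + 3 = 49.69 + 3 = 52.7.
Round up.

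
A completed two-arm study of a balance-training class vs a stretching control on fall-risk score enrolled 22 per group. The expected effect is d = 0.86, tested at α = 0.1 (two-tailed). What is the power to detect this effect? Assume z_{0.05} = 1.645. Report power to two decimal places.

power ≈ 0.89

For two equal groups, power = Φ(d·√(n/2) − z_{α/2}).
d·√(n/2) = 0.86 × √(22/2) = 0.86 × 3.317 = 2.852.
z_β = 2.852 − 1.645 = 1.207.
Power = Φ(1.207) = 0.886.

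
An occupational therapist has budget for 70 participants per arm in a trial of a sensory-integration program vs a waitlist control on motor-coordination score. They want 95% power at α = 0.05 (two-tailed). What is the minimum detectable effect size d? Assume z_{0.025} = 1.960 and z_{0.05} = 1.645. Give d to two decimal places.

For two independent groups of n = 70 each: d_min = (z_{α/2} + z_β)·√(2/n).
z-sum = 1.960 + 1.645 = 3.605.
d_min = 3.605 × √(2/70) = 3.605 × 0.1690 = 0.609.

d_min ≈ 0.61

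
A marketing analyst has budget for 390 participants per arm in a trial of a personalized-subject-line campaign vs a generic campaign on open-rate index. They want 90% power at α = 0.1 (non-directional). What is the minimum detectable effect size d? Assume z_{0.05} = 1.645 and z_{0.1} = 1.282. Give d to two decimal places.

For two independent groups of n = 390 each: d_min = (z_{α/2} + z_β)·√(2/n).
z-sum = 1.645 + 1.282 = 2.927.
d_min = 2.927 × √(2/390) = 2.927 × 0.0716 = 0.210.

d_min ≈ 0.21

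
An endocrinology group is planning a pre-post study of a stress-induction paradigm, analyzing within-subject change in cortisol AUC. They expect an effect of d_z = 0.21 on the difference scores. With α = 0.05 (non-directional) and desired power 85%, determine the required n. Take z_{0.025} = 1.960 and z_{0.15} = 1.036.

n = 204 pairs

For a paired (one-sample on differences) test: n = ((z_{α/2} + z_β) / d)².
z_{α/2} + z_β = 1.960 + 1.036 = 2.996.
n = (2.996 / 0.21)² = 14.267² = 203.54.
Round up.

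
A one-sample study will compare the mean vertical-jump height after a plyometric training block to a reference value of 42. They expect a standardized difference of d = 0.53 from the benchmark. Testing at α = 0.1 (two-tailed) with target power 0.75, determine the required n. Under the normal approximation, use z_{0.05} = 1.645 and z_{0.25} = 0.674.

For a one-sample test: n = ((z_{α/2} + z_β) / d)².
z_{α/2} + z_β = 1.645 + 0.674 = 2.319.
n = (2.319 / 0.53)² = 4.375² = 19.14.
Round up.

n = 20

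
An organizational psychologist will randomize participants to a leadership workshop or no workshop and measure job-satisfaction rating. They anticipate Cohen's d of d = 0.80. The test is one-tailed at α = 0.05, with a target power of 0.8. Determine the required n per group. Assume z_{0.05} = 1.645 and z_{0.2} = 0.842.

n = 20 per group

For two independent groups with equal n: n = 2·((z_{α} + z_β) / d)².
z_{α} + z_β = 1.645 + 0.842 = 2.487.
n = 2 × (2.487 / 0.80)² = 2 × 3.109² = 2 × 9.66 = 19.3.
Round up to the next whole participant.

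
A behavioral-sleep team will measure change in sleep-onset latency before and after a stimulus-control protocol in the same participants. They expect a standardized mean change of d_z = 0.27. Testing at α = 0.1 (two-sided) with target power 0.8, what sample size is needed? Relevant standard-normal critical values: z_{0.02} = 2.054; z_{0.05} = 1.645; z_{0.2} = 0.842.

n = 85 pairs

For a paired (one-sample on differences) test: n = ((z_{α/2} + z_β) / d)².
z_{α/2} + z_β = 1.645 + 0.842 = 2.487.
n = (2.487 / 0.27)² = 9.211² = 84.84.
Round up.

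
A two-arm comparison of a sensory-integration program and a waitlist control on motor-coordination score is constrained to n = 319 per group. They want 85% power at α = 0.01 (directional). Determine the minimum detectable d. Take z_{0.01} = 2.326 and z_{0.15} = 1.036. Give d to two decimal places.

d_min ≈ 0.27

For two independent groups of n = 319 each: d_min = (z_{α} + z_β)·√(2/n).
z-sum = 2.326 + 1.036 = 3.362.
d_min = 3.362 × √(2/319) = 3.362 × 0.0792 = 0.266.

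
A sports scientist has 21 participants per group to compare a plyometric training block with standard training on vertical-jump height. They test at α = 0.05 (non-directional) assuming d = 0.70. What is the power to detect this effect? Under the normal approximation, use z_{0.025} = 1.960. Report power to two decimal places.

power ≈ 0.62

For two equal groups, power = Φ(d·√(n/2) − z_{α/2}).
d·√(n/2) = 0.70 × √(21/2) = 0.70 × 3.240 = 2.268.
z_β = 2.268 − 1.960 = 0.308.
Power = Φ(0.308) = 0.621.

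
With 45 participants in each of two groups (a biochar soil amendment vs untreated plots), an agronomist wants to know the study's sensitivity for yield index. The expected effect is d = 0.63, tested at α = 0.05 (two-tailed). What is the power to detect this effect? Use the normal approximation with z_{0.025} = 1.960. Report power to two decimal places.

For two equal groups, power = Φ(d·√(n/2) − z_{α/2}).
d·√(n/2) = 0.63 × √(45/2) = 0.63 × 4.743 = 2.988.
z_β = 2.988 − 1.960 = 1.028.
Power = Φ(1.028) = 0.848.

power ≈ 0.85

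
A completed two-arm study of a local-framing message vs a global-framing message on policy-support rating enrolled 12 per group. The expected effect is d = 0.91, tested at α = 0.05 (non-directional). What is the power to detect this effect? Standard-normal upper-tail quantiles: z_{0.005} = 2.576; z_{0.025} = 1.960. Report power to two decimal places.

power ≈ 0.61

For two equal groups, power = Φ(d·√(n/2) − z_{α/2}).
d·√(n/2) = 0.91 × √(12/2) = 0.91 × 2.449 = 2.229.
z_β = 2.229 − 1.960 = 0.269.
Power = Φ(0.269) = 0.606.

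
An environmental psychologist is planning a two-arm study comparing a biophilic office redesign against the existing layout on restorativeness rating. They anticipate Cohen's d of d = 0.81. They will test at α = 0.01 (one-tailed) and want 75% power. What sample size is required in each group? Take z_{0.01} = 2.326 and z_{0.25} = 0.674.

For two independent groups with equal n: n = 2·((z_{α} + z_β) / d)².
z_{α} + z_β = 2.326 + 0.674 = 3.000.
n = 2 × (3.000 / 0.81)² = 2 × 3.704² = 2 × 13.72 = 27.4.
Round up to the next whole participant.

n = 28 per group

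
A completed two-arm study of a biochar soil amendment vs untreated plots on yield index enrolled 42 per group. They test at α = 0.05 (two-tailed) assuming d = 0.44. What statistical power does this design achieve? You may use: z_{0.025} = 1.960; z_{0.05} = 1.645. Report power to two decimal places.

For two equal groups, power = Φ(d·√(n/2) − z_{α/2}).
d·√(n/2) = 0.44 × √(42/2) = 0.44 × 4.583 = 2.016.
z_β = 2.016 − 1.960 = 0.056.
Power = Φ(0.056) = 0.522.

power ≈ 0.52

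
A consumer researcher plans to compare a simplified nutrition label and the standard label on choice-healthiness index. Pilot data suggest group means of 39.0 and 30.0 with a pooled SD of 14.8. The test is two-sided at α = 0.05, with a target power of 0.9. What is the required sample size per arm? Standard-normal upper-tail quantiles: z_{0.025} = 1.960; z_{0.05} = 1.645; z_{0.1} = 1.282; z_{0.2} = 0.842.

Cohen's d = |M₁ − M₂| / SD_pooled = |39.0 − 30.0| / 14.8 = 9.0 / 14.8 = 0.608.
For two independent groups with equal n: n = 2·((z_{α/2} + z_β) / d)².
z_{α/2} + z_β = 1.960 + 1.282 = 3.242.
n = 2 × (3.242 / 0.608)² = 2 × 5.332² = 2 × 28.43 = 56.9.
Round up to the next whole participant.

n = 57 per group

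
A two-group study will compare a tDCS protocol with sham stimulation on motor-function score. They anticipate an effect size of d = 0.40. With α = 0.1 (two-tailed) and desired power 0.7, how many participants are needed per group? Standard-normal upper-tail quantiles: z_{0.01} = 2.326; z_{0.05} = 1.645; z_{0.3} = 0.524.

n = 59 per group

For two independent groups with equal n: n = 2·((z_{α/2} + z_β) / d)².
z_{α/2} + z_β = 1.645 + 0.524 = 2.169.
n = 2 × (2.169 / 0.40)² = 2 × 5.422² = 2 × 29.40 = 58.8.
Round up to the next whole participant.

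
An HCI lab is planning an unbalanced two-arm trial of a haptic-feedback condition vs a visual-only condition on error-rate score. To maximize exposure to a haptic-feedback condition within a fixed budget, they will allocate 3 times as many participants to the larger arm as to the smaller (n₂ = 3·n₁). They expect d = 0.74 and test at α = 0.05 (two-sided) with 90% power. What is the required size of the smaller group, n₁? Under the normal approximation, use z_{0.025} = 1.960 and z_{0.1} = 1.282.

With allocation ratio k = n₂/n₁ = 3, Var(x̄₁−x̄₂) = σ²(1/n₁ + 1/(k·n₁)) = σ²·(k+1)/(k·n₁).
So n₁ = (1 + 1/k)·((z_{α/2} + z_β)/d)² = 1.333 × (3.242/0.74)².
n₁ = 1.333 × 19.19 = 25.6.
Round up: n₁ = 26, giving n₂ = 3 × 26 = 78.

n₁ = 26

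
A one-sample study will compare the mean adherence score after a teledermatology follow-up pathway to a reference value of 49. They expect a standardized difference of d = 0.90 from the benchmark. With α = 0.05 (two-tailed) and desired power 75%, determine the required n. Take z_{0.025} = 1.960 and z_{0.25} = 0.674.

n = 9

For a one-sample test: n = ((z_{α/2} + z_β) / d)².
z_{α/2} + z_β = 1.960 + 0.674 = 2.634.
n = (2.634 / 0.90)² = 2.927² = 8.57.
Round up.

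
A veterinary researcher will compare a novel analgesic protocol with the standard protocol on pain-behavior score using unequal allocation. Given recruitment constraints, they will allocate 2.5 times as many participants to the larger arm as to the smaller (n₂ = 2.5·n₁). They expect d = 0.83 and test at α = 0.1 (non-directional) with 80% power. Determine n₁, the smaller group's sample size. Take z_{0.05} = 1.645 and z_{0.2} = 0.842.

n₁ = 13

With allocation ratio k = n₂/n₁ = 2.5, Var(x̄₁−x̄₂) = σ²(1/n₁ + 1/(k·n₁)) = σ²·(k+1)/(k·n₁).
So n₁ = (1 + 1/k)·((z_{α/2} + z_β)/d)² = 1.400 × (2.487/0.83)².
n₁ = 1.400 × 8.98 = 12.6.
Round up: n₁ = 13, giving n₂ = ⌈2.5 × 13⌉ = ⌈32.5⌉ = 33.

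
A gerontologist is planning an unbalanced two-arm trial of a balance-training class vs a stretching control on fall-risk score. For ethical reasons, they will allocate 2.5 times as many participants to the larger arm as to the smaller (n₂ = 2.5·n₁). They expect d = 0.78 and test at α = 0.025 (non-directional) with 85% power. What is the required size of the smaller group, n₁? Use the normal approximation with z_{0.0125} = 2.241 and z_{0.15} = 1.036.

With allocation ratio k = n₂/n₁ = 2.5, Var(x̄₁−x̄₂) = σ²(1/n₁ + 1/(k·n₁)) = σ²·(k+1)/(k·n₁).
So n₁ = (1 + 1/k)·((z_{α/2} + z_β)/d)² = 1.400 × (3.277/0.78)².
n₁ = 1.400 × 17.65 = 24.7.
Round up: n₁ = 25, giving n₂ = ⌈2.5 × 25⌉ = ⌈62.5⌉ = 63.

n₁ = 25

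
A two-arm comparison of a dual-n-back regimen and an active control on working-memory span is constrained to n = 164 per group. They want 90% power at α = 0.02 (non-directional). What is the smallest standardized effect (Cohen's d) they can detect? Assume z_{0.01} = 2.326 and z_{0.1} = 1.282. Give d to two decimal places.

d_min ≈ 0.40

For two independent groups of n = 164 each: d_min = (z_{α/2} + z_β)·√(2/n).
z-sum = 2.326 + 1.282 = 3.608.
d_min = 3.608 × √(2/164) = 3.608 × 0.1104 = 0.398.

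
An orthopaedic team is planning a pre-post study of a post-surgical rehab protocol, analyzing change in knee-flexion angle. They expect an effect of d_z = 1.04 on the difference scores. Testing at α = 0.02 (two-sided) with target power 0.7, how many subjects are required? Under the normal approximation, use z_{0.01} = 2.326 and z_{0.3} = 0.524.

For a paired (one-sample on differences) test: n = ((z_{α/2} + z_β) / d)².
z_{α/2} + z_β = 2.326 + 0.524 = 2.850.
n = (2.850 / 1.04)² = 2.740² = 7.51.
Round up.

n = 8 pairs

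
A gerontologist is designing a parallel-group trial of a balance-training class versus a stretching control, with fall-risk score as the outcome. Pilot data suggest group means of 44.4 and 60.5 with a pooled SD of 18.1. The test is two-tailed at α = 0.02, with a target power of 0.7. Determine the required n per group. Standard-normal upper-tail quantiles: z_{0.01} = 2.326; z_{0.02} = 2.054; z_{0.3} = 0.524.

n = 21 per group

Cohen's d = |M₁ − M₂| / SD_pooled = |44.4 − 60.5| / 18.1 = 16.1 / 18.1 = 0.890.
For two independent groups with equal n: n = 2·((z_{α/2} + z_β) / d)².
z_{α/2} + z_β = 2.326 + 0.524 = 2.850.
n = 2 × (2.850 / 0.890)² = 2 × 3.202² = 2 × 10.25 = 20.5.
Round up to the next whole participant.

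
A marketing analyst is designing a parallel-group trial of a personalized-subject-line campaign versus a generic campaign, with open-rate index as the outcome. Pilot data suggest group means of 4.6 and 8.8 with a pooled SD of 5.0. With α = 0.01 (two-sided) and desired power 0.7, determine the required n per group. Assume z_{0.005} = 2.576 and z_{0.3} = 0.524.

Cohen's d = |M₁ − M₂| / SD_pooled = |4.6 − 8.8| / 5.0 = 4.2 / 5.0 = 0.840.
For two independent groups with equal n: n = 2·((z_{α/2} + z_β) / d)².
z_{α/2} + z_β = 2.576 + 0.524 = 3.100.
n = 2 × (3.100 / 0.840)² = 2 × 3.690² = 2 × 13.62 = 27.2.
Round up to the next whole participant.

n = 28 per group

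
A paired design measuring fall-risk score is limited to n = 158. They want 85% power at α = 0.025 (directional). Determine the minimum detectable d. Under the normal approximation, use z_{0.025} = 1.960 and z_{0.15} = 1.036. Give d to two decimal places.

For a single sample (or paired design) of n = 158: d_min = (z_{α} + z_β)/√n.
z-sum = 1.960 + 1.036 = 2.996.
d_min = 2.996 / √158 = 2.996 / 12.570 = 0.238.

d_min ≈ 0.24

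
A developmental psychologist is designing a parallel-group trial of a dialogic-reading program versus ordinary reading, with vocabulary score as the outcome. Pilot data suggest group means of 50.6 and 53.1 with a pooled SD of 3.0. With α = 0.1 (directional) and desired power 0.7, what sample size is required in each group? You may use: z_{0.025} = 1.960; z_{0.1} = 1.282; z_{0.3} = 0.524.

Cohen's d = |M₁ − M₂| / SD_pooled = |50.6 − 53.1| / 3.0 = 2.5 / 3.0 = 0.833.
For two independent groups with equal n: n = 2·((z_{α} + z_β) / d)².
z_{α} + z_β = 1.282 + 0.524 = 1.806.
n = 2 × (1.806 / 0.833)² = 2 × 2.168² = 2 × 4.70 = 9.4.
Round up to the next whole participant.

n = 10 per group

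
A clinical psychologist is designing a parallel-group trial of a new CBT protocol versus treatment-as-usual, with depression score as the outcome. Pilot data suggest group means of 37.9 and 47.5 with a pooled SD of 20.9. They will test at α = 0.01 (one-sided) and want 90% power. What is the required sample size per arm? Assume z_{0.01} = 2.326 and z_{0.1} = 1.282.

n = 124 per group

Cohen's d = |M₁ − M₂| / SD_pooled = |37.9 − 47.5| / 20.9 = 9.6 / 20.9 = 0.459.
For two independent groups with equal n: n = 2·((z_{α} + z_β) / d)².
z_{α} + z_β = 2.326 + 1.282 = 3.608.
n = 2 × (3.608 / 0.459)² = 2 × 7.861² = 2 × 61.79 = 123.6.
Round up to the next whole participant.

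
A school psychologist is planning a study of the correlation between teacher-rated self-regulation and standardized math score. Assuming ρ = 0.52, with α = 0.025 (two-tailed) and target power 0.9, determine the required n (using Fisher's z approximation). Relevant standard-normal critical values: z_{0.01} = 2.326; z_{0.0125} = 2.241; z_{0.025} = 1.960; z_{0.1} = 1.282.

Fisher's z: C = ½·ln((1+r)/(1−r)) = ½·ln(3.1667) = 0.5763.
n = ((z_{α/2} + z_β)/C)² + 3.
(2.241 + 1.282) / 0.5763 = 3.523 / 0.5763 = 6.113.
n = 6.113² + 3 = 37.37 + 3 = 40.4.
Round up.

n = 41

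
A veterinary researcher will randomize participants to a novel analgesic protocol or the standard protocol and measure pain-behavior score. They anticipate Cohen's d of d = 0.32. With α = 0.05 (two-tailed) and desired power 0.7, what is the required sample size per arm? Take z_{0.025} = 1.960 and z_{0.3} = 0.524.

n = 121 per group

For two independent groups with equal n: n = 2·((z_{α/2} + z_β) / d)².
z_{α/2} + z_β = 1.960 + 0.524 = 2.484.
n = 2 × (2.484 / 0.32)² = 2 × 7.763² = 2 × 60.26 = 120.5.
Round up to the next whole participant.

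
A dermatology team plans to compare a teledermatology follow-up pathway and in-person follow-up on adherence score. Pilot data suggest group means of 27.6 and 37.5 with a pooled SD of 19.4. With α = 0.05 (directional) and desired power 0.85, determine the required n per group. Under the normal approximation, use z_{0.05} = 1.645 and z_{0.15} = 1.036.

n = 56 per group

Cohen's d = |M₁ − M₂| / SD_pooled = |27.6 − 37.5| / 19.4 = 9.9 / 19.4 = 0.510.
For two independent groups with equal n: n = 2·((z_{α} + z_β) / d)².
z_{α} + z_β = 1.645 + 1.036 = 2.681.
n = 2 × (2.681 / 0.510)² = 2 × 5.257² = 2 × 27.63 = 55.3.
Round up to the next whole participant.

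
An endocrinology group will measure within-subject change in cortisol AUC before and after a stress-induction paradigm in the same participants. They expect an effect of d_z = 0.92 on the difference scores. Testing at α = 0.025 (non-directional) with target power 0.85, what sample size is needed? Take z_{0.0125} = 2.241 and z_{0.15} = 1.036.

n = 13 pairs

For a paired (one-sample on differences) test: n = ((z_{α/2} + z_β) / d)².
z_{α/2} + z_β = 2.241 + 1.036 = 3.277.
n = (3.277 / 0.92)² = 3.562² = 12.69.
Round up.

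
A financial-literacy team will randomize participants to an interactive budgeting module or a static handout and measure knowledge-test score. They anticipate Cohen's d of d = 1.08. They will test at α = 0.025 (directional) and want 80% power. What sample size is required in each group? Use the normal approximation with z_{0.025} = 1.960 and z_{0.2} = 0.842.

For two independent groups with equal n: n = 2·((z_{α} + z_β) / d)².
z_{α} + z_β = 1.960 + 0.842 = 2.802.
n = 2 × (2.802 / 1.08)² = 2 × 2.594² = 2 × 6.73 = 13.5.
Round up to the next whole participant.

n = 14 per group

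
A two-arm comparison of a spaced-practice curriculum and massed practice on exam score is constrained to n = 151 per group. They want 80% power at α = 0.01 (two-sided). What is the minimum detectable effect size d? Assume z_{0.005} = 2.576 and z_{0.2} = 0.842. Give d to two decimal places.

For two independent groups of n = 151 each: d_min = (z_{α/2} + z_β)·√(2/n).
z-sum = 2.576 + 0.842 = 3.418.
d_min = 3.418 × √(2/151) = 3.418 × 0.1151 = 0.393.

d_min ≈ 0.39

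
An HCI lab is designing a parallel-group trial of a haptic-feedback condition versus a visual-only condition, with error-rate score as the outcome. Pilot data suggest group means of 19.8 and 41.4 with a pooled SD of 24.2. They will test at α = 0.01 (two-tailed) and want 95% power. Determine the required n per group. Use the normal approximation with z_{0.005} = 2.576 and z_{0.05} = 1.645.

n = 45 per group

Cohen's d = |M₁ − M₂| / SD_pooled = |19.8 − 41.4| / 24.2 = 21.6 / 24.2 = 0.893.
For two independent groups with equal n: n = 2·((z_{α/2} + z_β) / d)².
z_{α/2} + z_β = 2.576 + 1.645 = 4.221.
n = 2 × (4.221 / 0.893)² = 2 × 4.727² = 2 × 22.34 = 44.7.
Round up to the next whole participant.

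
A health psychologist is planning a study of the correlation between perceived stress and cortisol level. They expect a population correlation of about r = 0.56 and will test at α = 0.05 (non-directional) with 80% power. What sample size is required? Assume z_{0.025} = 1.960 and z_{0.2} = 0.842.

n = 23

Fisher's z: C = ½·ln((1+r)/(1−r)) = ½·ln(3.5455) = 0.6328.
n = ((z_{α/2} + z_β)/C)² + 3.
(1.960 + 0.842) / 0.6328 = 2.802 / 0.6328 = 4.428.
n = 4.428² + 3 = 19.61 + 3 = 22.6.
Round up.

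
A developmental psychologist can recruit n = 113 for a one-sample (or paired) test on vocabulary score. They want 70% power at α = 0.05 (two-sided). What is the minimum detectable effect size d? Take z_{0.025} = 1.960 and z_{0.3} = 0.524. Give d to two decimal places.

d_min ≈ 0.23

For a single sample (or paired design) of n = 113: d_min = (z_{α/2} + z_β)/√n.
z-sum = 1.960 + 0.524 = 2.484.
d_min = 2.484 / √113 = 2.484 / 10.630 = 0.234.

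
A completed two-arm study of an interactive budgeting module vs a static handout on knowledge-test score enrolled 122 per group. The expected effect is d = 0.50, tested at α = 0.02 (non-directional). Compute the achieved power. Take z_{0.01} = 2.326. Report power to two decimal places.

For two equal groups, power = Φ(d·√(n/2) − z_{α/2}).
d·√(n/2) = 0.50 × √(122/2) = 0.50 × 7.810 = 3.905.
z_β = 3.905 − 2.326 = 1.579.
Power = Φ(1.579) = 0.943.

power ≈ 0.94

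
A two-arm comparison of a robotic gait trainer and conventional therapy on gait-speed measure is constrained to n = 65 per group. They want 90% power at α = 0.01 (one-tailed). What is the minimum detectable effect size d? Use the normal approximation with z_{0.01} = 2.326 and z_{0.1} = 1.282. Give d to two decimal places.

For two independent groups of n = 65 each: d_min = (z_{α} + z_β)·√(2/n).
z-sum = 2.326 + 1.282 = 3.608.
d_min = 3.608 × √(2/65) = 3.608 × 0.1754 = 0.633.

d_min ≈ 0.63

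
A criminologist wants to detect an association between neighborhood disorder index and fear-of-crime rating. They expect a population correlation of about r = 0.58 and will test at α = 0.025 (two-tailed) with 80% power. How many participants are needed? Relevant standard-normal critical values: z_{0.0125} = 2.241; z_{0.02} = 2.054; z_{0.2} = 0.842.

Fisher's z: C = ½·ln((1+r)/(1−r)) = ½·ln(3.7619) = 0.6625.
n = ((z_{α/2} + z_β)/C)² + 3.
(2.241 + 0.842) / 0.6625 = 3.083 / 0.6625 = 4.654.
n = 4.654² + 3 = 21.66 + 3 = 24.7.
Round up.

n = 25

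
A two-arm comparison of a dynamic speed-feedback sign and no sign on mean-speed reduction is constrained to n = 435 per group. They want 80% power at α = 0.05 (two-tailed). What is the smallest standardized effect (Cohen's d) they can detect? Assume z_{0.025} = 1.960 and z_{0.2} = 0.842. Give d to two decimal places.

d_min ≈ 0.19

For two independent groups of n = 435 each: d_min = (z_{α/2} + z_β)·√(2/n).
z-sum = 1.960 + 0.842 = 2.802.
d_min = 2.802 × √(2/435) = 2.802 × 0.0678 = 0.190.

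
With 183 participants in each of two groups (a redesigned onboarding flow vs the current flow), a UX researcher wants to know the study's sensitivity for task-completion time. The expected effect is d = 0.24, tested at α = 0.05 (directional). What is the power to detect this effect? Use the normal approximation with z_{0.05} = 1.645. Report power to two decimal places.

For two equal groups, power = Φ(d·√(n/2) − z_{α}).
d·√(n/2) = 0.24 × √(183/2) = 0.24 × 9.566 = 2.296.
z_β = 2.296 − 1.645 = 0.651.
Power = Φ(0.651) = 0.742.

power ≈ 0.74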